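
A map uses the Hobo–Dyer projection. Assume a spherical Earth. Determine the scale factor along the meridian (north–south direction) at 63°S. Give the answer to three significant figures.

The Hobo–Dyer projection is cylindrical equal-area with φ₀ = 37.5°. A cylindrical equal-area projection with standard parallel φ₀ has meridian scale h = cos φ / cos φ₀ and parallel scale k = cos φ₀ / cos φ (so areas are preserved, h·k = 1).
h = cos 63° / cos 37.5° = 0.4540/0.7934 = 0.5722.

0.572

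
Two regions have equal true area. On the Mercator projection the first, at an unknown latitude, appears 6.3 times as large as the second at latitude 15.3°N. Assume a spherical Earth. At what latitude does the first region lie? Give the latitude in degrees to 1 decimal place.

On Mercator, (apparent₁)/(apparent₂) = sec²φ₁ / sec²φ₂ when true areas are equal.
cos²φ₂ / cos²φ₁ = 6.3  ⇒  cos φ₁ = cos 15.3° / √6.3 = 0.9646/2.510 = 0.3843.
φ₁ = arccos(0.3843) ≈ 67.4°.

67.4°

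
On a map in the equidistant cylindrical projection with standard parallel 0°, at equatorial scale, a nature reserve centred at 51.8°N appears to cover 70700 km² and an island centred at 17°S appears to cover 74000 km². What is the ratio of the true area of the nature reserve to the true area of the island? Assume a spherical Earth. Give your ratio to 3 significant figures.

On the plate carrée, areal scale = h·k = 1 × sec φ, so true area = apparent × cos φ.
True area of nature reserve: 70700 × cos(51.8°) = 70700 × 0.6184 = 43720 km².
True area of island: 74000 × cos(17°) = 74000 × 0.9563 = 70770 km².
Ratio = 43720 / 70770 ≈ 0.618.

0.618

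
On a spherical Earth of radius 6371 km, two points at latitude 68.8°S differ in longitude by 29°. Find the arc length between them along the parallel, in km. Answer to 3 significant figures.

1170 km

Arc length along a parallel = R cos φ · Δλ (with Δλ in radians).
= 6371 × cos 68.8° × (29° × π/180) = 6371 × 0.3616 × 0.5061 ≈ 1170 km.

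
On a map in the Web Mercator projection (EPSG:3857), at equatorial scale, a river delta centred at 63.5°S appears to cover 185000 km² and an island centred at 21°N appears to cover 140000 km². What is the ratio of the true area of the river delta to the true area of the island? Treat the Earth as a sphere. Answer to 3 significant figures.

0.302

Mercator's areal exaggeration is sec²φ; hence true area = (apparent area) · cos²φ.
True area of river delta: 185000 × cos²(63.5°) = 185000 × 0.1991 = 36830 km².
True area of island: 140000 × cos²(21°) = 140000 × 0.8716 = 122000 km².
Ratio = 36830 / 122000 ≈ 0.302.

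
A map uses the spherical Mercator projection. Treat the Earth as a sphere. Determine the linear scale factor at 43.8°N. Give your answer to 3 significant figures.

The Mercator projection is conformal; its linear scale factor is the same in every direction and equals sec φ = 1/cos φ.
k = 1/cos 43.8° = 1/0.7218 = 1.386.

1.39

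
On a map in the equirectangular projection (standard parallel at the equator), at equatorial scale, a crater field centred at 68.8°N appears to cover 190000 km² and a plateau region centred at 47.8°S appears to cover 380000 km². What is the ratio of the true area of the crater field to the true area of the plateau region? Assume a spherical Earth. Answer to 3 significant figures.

0.269

On the plate carrée, areal scale = h·k = 1 × sec φ, so true area = apparent × cos φ.
True area of crater field: 190000 × cos(68.8°) = 190000 × 0.3616 = 68710 km².
True area of plateau region: 380000 × cos(47.8°) = 380000 × 0.6717 = 255300 km².
Ratio = 68710 / 255300 ≈ 0.269.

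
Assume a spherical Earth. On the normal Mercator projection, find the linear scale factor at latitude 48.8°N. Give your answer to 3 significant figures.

1.52

The Mercator projection is conformal; its linear scale factor is the same in every direction and equals sec φ = 1/cos φ.
k = 1/cos 48.8° = 1/0.6587 = 1.518.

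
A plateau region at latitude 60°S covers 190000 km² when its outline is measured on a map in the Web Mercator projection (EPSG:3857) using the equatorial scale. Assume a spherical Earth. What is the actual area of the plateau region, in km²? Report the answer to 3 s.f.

47500 km²

Mercator is conformal, so the point scale is isotropic: h = k = sec φ = 1/cos φ.
Areal scale = k² = sec²φ = 1/cos²(60°) = 1/0.5000² = 4.000.
True area = apparent / (areal scale) = 190000 / 4.000 ≈ 47500 km².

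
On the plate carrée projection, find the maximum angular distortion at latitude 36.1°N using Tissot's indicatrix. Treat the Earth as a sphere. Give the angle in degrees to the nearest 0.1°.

12.2°

In the plate carrée (x = Rλ, y = Rφ), meridians are true-scale (h = 1) and parallels are stretched by k = sec φ.
At 36.1°: h = 1.000, k = 1.238; principal scales a = 1.238, b = 1.000.
sin(ω/2) = (a − b)/(a + b) = 0.2376/2.238 = 0.1062, so ω = 2 arcsin(0.1062) ≈ 12.2°.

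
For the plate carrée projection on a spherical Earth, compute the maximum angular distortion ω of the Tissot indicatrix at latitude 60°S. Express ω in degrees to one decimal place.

38.9°

For the equirectangular projection with φ₀ = 0 (plate carrée), h = 1 along meridians and k = sec φ along parallels.
At 60°: h = 1.000, k = 2.000; principal scales a = 2.000, b = 1.000.
sin(ω/2) = (a − b)/(a + b) = 1.0000/3.000 = 0.3333, so ω = 2 arcsin(0.3333) ≈ 38.9°.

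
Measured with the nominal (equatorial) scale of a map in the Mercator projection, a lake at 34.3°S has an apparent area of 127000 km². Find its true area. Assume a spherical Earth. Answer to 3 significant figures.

For Mercator, h = k = sec φ (a conformal cylindrical projection has a single point scale, 1/cos φ).
Areal scale = k² = sec²φ = 1/cos²(34.3°) = 1/0.8261² = 1.465.
True area = apparent / (areal scale) = 127000 / 1.465 ≈ 86700 km².

86700 km²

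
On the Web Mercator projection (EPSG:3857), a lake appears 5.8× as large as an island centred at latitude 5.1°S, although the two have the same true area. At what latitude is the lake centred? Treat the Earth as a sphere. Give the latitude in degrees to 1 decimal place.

Mercator areal scale is sec²φ, so apparent-area ratio = sec²φ₁ / sec²φ₂ = cos²φ₂ / cos²φ₁.
cos²φ₂ / cos²φ₁ = 5.8  ⇒  cos φ₁ = cos 5.1° / √5.8 = 0.9960/2.408 = 0.4136.
φ₁ = arccos(0.4136) ≈ 65.6°.

65.6°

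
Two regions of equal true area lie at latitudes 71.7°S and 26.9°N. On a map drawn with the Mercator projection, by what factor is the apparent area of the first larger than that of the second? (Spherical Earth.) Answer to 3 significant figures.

8.07

On Mercator, area is exaggerated by sec²φ = 1/cos²φ.
At 71.7°: sec²(71.7°) = 1/0.3140² = 10.14.
At 26.9°: sec²(26.9°) = 1/0.8918² = 1.257.
Ratio = 10.14/1.257 = cos²(26.9°)/cos²(71.7°) ≈ 8.07.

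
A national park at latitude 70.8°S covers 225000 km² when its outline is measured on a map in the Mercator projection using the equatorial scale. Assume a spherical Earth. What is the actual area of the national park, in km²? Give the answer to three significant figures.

For Mercator, h = k = sec φ (a conformal cylindrical projection has a single point scale, 1/cos φ).
Areal scale = k² = sec²φ = 1/cos²(70.8°) = 1/0.3289² = 9.246.
True area = apparent / (areal scale) = 225000 / 9.246 ≈ 24300 km².

24300 km²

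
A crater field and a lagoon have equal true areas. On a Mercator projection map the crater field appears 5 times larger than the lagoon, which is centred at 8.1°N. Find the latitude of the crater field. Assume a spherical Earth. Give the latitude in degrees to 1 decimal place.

For equal true areas on Mercator, apparent areas scale as sec²φ, so the ratio is cos²φ₂ / cos²φ₁.
cos²φ₂ / cos²φ₁ = 5  ⇒  cos φ₁ = cos 8.1° / √5 = 0.9900/2.236 = 0.4428.
φ₁ = arccos(0.4428) ≈ 63.7°.

63.7°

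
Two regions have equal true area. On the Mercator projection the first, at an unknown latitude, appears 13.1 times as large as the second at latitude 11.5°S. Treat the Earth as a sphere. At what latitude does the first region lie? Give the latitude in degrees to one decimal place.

For equal true areas on Mercator, apparent areas scale as sec²φ, so the ratio is cos²φ₂ / cos²φ₁.
cos²φ₂ / cos²φ₁ = 13.1  ⇒  cos φ₁ = cos 11.5° / √13.1 = 0.9799/3.619 = 0.2707.
φ₁ = arccos(0.2707) ≈ 74.3°.

74.3°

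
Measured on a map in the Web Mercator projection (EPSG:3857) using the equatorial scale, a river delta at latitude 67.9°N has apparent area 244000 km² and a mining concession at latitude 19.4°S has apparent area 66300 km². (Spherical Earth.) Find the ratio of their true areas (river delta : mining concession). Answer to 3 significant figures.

Mercator's areal exaggeration is sec²φ; hence true area = (apparent area) · cos²φ.
True area of river delta: 244000 × cos²(67.9°) = 244000 × 0.1415 = 34540 km².
True area of mining concession: 66300 × cos²(19.4°) = 66300 × 0.8897 = 58990 km².
Ratio = 34540 / 58990 ≈ 0.586.

0.586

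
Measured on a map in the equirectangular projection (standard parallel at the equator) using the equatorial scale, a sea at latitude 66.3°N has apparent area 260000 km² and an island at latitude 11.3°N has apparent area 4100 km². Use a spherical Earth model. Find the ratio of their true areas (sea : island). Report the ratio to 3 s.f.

26.0

On the plate carrée, areal scale = h·k = 1 × sec φ, so true area = apparent × cos φ.
True area of sea: 260000 × cos(66.3°) = 260000 × 0.4019 = 104500 km².
True area of island: 4100 × cos(11.3°) = 4100 × 0.9806 = 4021 km².
Ratio = 104500 / 4021 ≈ 26.0.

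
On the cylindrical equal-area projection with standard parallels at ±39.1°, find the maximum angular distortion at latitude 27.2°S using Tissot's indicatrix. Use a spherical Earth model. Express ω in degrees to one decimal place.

A cylindrical equal-area projection with standard parallel φ₀ has meridian scale h = cos φ / cos φ₀ and parallel scale k = cos φ₀ / cos φ (so areas are preserved, h·k = 1).
At 27.2°: h = 1.146, k = 0.8725; principal scales a = 1.146, b = 0.8725.
sin(ω/2) = (a − b)/(a + b) = 0.2736/2.019 = 0.1355, so ω = 2 arcsin(0.1355) ≈ 15.6°.

15.6°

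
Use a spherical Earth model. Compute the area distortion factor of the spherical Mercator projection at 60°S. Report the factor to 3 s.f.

The Mercator projection is conformal; its linear scale factor is the same in every direction and equals sec φ = 1/cos φ.
Areal scale = k² = sec²φ = 1/cos²(60°) = 1/0.5000² = 4.000.

4.00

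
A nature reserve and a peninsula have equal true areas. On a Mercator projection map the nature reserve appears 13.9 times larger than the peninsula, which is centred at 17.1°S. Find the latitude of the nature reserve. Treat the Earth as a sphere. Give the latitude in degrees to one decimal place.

75.1°

Mercator areal scale is sec²φ, so apparent-area ratio = sec²φ₁ / sec²φ₂ = cos²φ₂ / cos²φ₁.
cos²φ₂ / cos²φ₁ = 13.9  ⇒  cos φ₁ = cos 17.1° / √13.9 = 0.9558/3.728 = 0.2564.
φ₁ = arccos(0.2564) ≈ 75.1°.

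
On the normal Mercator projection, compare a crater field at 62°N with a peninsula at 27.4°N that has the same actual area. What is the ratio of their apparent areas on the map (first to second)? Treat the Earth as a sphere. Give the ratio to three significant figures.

Mercator areal scale is sec²φ.
At 62°: sec²(62°) = 1/0.4695² = 4.537.
At 27.4°: sec²(27.4°) = 1/0.8878² = 1.269.
Ratio = 4.537/1.269 = cos²(27.4°)/cos²(62°) ≈ 3.58.

3.58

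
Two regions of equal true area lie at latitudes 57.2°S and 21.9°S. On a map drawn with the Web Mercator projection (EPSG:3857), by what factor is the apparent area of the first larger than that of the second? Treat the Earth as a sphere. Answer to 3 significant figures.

2.93

Mercator is conformal with k = sec φ, so areal scale = k² = sec²φ.
At 57.2°: sec²(57.2°) = 1/0.5417² = 3.408.
At 21.9°: sec²(21.9°) = 1/0.9278² = 1.162.
Ratio = 3.408/1.162 = cos²(21.9°)/cos²(57.2°) ≈ 2.93.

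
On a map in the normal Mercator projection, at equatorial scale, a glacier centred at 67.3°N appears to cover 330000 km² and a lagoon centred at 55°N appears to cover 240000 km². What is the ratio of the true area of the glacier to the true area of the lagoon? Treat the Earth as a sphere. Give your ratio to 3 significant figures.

0.622

On Mercator the areal scale is sec²φ, so true area = apparent × cos²φ.
True area of glacier: 330000 × cos²(67.3°) = 330000 × 0.1489 = 49140 km².
True area of lagoon: 240000 × cos²(55°) = 240000 × 0.3290 = 78960 km².
Ratio = 49140 / 78960 ≈ 0.622.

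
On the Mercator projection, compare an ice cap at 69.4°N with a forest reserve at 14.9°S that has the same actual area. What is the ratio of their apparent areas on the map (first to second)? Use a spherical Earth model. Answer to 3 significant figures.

Mercator areal scale is sec²φ.
At 69.4°: sec²(69.4°) = 1/0.3518² = 8.078.
At 14.9°: sec²(14.9°) = 1/0.9664² = 1.071.
Ratio = 8.078/1.071 = cos²(14.9°)/cos²(69.4°) ≈ 7.54.

7.54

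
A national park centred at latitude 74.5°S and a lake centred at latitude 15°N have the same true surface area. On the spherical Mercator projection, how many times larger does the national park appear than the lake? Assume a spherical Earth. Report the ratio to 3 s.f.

13.1

On Mercator, area is exaggerated by sec²φ = 1/cos²φ.
At 74.5°: sec²(74.5°) = 1/0.2672² = 14.00.
At 15°: sec²(15°) = 1/0.9659² = 1.072.
Ratio = 14.00/1.072 = cos²(15°)/cos²(74.5°) ≈ 13.1.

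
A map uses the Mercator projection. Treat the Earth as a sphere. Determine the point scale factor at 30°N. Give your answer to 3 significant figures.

Mercator is conformal, so the point scale is isotropic: h = k = sec φ = 1/cos φ.
k = 1/cos 30° = 1/0.8660 = 1.155.

1.15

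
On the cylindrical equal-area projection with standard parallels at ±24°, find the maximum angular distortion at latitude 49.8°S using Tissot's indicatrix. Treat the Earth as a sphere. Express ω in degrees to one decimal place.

A cylindrical equal-area projection with standard parallel φ₀ has meridian scale h = cos φ / cos φ₀ and parallel scale k = cos φ₀ / cos φ (so areas are preserved, h·k = 1).
At 49.8°: h = 0.7065, k = 1.415; principal scales a = 1.415, b = 0.7065.
sin(ω/2) = (a − b)/(a + b) = 0.7088/2.122 = 0.3340, so ω = 2 arcsin(0.3340) ≈ 39.0°.

39.0°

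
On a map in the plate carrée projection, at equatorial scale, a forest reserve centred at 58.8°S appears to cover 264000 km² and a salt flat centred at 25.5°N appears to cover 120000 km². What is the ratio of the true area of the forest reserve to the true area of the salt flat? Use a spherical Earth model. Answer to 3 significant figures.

On the plate carrée, areal scale = h·k = 1 × sec φ, so true area = apparent × cos φ.
True area of forest reserve: 264000 × cos(58.8°) = 264000 × 0.5180 = 136800 km².
True area of salt flat: 120000 × cos(25.5°) = 120000 × 0.9026 = 108300 km².
Ratio = 136800 / 108300 ≈ 1.26.

1.26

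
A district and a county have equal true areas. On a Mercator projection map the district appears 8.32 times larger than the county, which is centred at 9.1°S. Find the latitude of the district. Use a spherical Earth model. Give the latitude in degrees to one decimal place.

For equal true areas on Mercator, apparent areas scale as sec²φ, so the ratio is cos²φ₂ / cos²φ₁.
cos²φ₂ / cos²φ₁ = 8.32  ⇒  cos φ₁ = cos 9.1° / √8.32 = 0.9874/2.884 = 0.3423.
φ₁ = arccos(0.3423) ≈ 70.0°.

70.0°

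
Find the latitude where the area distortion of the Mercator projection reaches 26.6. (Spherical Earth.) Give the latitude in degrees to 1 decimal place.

Mercator areal scale is sec²φ.
sec²φ = 26.6  ⇒  cos²φ = 0.03759  ⇒  cos φ = 0.1939.
φ = arccos(0.1939) ≈ 78.8°.

78.8°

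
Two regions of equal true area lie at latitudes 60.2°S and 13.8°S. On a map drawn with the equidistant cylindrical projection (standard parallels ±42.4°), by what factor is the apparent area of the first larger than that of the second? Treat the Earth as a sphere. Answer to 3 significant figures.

In the equirectangular projection with standard parallel φ₀ = 42.4° (x = Rλ cos φ₀, y = Rφ), meridians are true-scale (h = 1) and the parallel scale is k = cos φ₀ / cos φ.
Areal scale at 60.2°: h·k = 1.000 × 1.486 = 1.486.
Areal scale at 13.8°: h·k = 1.000 × 0.7604 = 0.7604.
Ratio = 1.486/0.7604 ≈ 1.95.

1.95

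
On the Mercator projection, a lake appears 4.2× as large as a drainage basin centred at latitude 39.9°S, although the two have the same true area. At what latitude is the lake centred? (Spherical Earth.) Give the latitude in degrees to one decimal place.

For equal true areas on Mercator, apparent areas scale as sec²φ, so the ratio is cos²φ₂ / cos²φ₁.
cos²φ₂ / cos²φ₁ = 4.2  ⇒  cos φ₁ = cos 39.9° / √4.2 = 0.7672/2.049 = 0.3743.
φ₁ = arccos(0.3743) ≈ 68.0°.

68.0°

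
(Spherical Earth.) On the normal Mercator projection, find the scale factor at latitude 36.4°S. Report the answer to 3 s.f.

1.24

For Mercator, h = k = sec φ (a conformal cylindrical projection has a single point scale, 1/cos φ).
k = 1/cos 36.4° = 1/0.8049 = 1.242.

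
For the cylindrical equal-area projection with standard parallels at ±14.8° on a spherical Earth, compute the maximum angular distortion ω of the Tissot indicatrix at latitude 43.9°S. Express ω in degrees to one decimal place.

Cylindrical equal-area (φ₀ = 14.8°): h = cos φ / cos 14.8° along meridians, k = cos 14.8° / cos φ along parallels; h·k = 1.
At 43.9°: h = 0.7453, k = 1.342; principal scales a = 1.342, b = 0.7453.
sin(ω/2) = (a − b)/(a + b) = 0.5965/2.087 = 0.2858, so ω = 2 arcsin(0.2858) ≈ 33.2°.

33.2°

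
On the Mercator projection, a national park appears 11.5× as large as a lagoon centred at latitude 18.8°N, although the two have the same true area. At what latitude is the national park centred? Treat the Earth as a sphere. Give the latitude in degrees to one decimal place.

On Mercator, (apparent₁)/(apparent₂) = sec²φ₁ / sec²φ₂ when true areas are equal.
cos²φ₂ / cos²φ₁ = 11.5  ⇒  cos φ₁ = cos 18.8° / √11.5 = 0.9466/3.391 = 0.2792.
φ₁ = arccos(0.2792) ≈ 73.8°.

73.8°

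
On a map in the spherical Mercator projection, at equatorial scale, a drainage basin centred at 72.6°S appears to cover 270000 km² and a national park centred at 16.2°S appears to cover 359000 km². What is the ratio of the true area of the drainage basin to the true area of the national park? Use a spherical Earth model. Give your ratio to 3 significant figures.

0.0729

Since Mercator area scale is 1/cos²φ, the true area equals the apparent area multiplied by cos²φ.
True area of drainage basin: 270000 × cos²(72.6°) = 270000 × 0.08943 = 24140 km².
True area of national park: 359000 × cos²(16.2°) = 359000 × 0.9222 = 331100 km².
Ratio = 24140 / 331100 ≈ 0.0729.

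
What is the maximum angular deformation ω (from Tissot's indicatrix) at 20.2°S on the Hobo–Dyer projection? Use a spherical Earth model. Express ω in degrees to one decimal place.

The Hobo–Dyer projection is cylindrical equal-area with φ₀ = 37.5°. For cylindrical equal-area with standard parallel φ₀, h = cos φ / cos φ₀ and k = cos φ₀ / cos φ, so h·k = 1.
At 20.2°: h = 1.183, k = 0.8453; principal scales a = 1.183, b = 0.8453.
sin(ω/2) = (a − b)/(a + b) = 0.3376/2.028 = 0.1664, so ω = 2 arcsin(0.1664) ≈ 19.2°.

19.2°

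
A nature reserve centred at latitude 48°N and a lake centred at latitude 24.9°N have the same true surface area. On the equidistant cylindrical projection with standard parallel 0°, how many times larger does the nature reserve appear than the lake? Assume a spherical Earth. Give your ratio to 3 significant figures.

1.36

In the plate carrée (x = Rλ, y = Rφ), meridians are true-scale (h = 1) and parallels are stretched by k = sec φ.
Areal scale at 48°: h·k = 1.000 × 1.494 = 1.494.
Areal scale at 24.9°: h·k = 1.000 × 1.102 = 1.102.
Ratio = 1.494/1.102 ≈ 1.36.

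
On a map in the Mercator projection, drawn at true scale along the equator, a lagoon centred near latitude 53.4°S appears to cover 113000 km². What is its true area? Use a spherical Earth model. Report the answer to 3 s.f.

40200 km²

The Mercator projection is conformal; its linear scale factor is the same in every direction and equals sec φ = 1/cos φ.
Areal scale = k² = sec²φ = 1/cos²(53.4°) = 1/0.5962² = 2.813.
True area = apparent / (areal scale) = 113000 / 2.813 ≈ 40200 km².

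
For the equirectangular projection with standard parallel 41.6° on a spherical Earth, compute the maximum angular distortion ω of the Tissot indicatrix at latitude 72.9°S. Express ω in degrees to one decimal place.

With standard parallel φ₀ = 41.6°, the equirectangular projection gives x = Rλ cos φ₀, y = Rφ, so h = 1 and k = cos 41.6° / cos φ.
At 72.9°: h = 1.000, k = 2.543; principal scales a = 2.543, b = 1.000.
sin(ω/2) = (a − b)/(a + b) = 1.543/3.543 = 0.4355, so ω = 2 arcsin(0.4355) ≈ 51.6°.

51.6°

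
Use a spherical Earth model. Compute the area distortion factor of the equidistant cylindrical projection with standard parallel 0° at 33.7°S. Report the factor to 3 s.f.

In the plate carrée (x = Rλ, y = Rφ), meridians are true-scale (h = 1) and parallels are stretched by k = sec φ.
Areal scale = h·k = 1 × sec φ; at 33.7°, h = 1.000, k = 1.202, so h·k = 1.202.

1.20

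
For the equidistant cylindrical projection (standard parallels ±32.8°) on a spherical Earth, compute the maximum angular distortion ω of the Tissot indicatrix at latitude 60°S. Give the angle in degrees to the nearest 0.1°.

29.4°

In the equirectangular projection with standard parallel φ₀ = 32.8° (x = Rλ cos φ₀, y = Rφ), meridians are true-scale (h = 1) and the parallel scale is k = cos φ₀ / cos φ.
At 60°: h = 1.000, k = 1.681; principal scales a = 1.681, b = 1.000.
sin(ω/2) = (a − b)/(a + b) = 0.6811/2.681 = 0.2540, so ω = 2 arcsin(0.2540) ≈ 29.4°.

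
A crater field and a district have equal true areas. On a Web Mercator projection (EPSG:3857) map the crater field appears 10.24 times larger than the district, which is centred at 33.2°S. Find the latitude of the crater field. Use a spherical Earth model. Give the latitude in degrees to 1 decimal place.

74.8°

For equal true areas on Mercator, apparent areas scale as sec²φ, so the ratio is cos²φ₂ / cos²φ₁.
cos²φ₂ / cos²φ₁ = 10.24  ⇒  cos φ₁ = cos 33.2° / √10.24 = 0.8368/3.200 = 0.2615.
φ₁ = arccos(0.2615) ≈ 74.8°.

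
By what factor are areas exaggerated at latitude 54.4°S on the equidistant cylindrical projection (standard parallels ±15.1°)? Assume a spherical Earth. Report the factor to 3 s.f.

The equidistant cylindrical projection with φ₀ = 15.1° has h = 1 (meridians true) and k = cos φ₀ / cos φ along parallels.
Areal scale = h·k = 1 × cos φ₀ / cos φ; at 54.4°, h = 1.000, k = 1.659, so h·k = 1.659.

1.66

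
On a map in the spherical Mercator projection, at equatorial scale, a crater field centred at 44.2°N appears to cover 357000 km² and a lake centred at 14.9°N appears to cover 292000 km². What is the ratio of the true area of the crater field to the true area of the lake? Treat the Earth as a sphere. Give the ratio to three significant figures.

Mercator's areal exaggeration is sec²φ; hence true area = (apparent area) · cos²φ.
True area of crater field: 357000 × cos²(44.2°) = 357000 × 0.5140 = 183500 km².
True area of lake: 292000 × cos²(14.9°) = 292000 × 0.9339 = 272700 km².
Ratio = 183500 / 272700 ≈ 0.673.

0.673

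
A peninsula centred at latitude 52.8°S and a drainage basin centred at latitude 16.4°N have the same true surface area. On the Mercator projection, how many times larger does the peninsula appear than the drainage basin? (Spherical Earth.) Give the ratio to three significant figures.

Mercator is conformal with k = sec φ, so areal scale = k² = sec²φ.
At 52.8°: sec²(52.8°) = 1/0.6046² = 2.736.
At 16.4°: sec²(16.4°) = 1/0.9593² = 1.087.
Ratio = 2.736/1.087 = cos²(16.4°)/cos²(52.8°) ≈ 2.52.

2.52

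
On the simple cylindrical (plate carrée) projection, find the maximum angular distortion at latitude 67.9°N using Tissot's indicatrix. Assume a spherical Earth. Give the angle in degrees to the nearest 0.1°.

53.9°

Plate carrée maps x = Rλ, y = Rφ. The meridian scale is h = 1 and the parallel scale is k = 1/cos φ = sec φ.
At 67.9°: h = 1.000, k = 2.658; principal scales a = 2.658, b = 1.000.
sin(ω/2) = (a − b)/(a + b) = 1.658/3.658 = 0.4533, so ω = 2 arcsin(0.4533) ≈ 53.9°.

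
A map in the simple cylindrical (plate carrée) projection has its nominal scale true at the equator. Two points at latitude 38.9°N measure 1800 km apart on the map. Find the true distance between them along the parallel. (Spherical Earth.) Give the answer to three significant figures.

For the equirectangular projection with φ₀ = 0 (plate carrée), h = 1 along meridians and k = sec φ along parallels.
Along the parallel at 38.9°, map distances are exaggerated by k = sec 38.9° = 1.285.
True distance = 1800 / 1.285 = 1800 × cos 38.9° ≈ 1400 km.

1400 km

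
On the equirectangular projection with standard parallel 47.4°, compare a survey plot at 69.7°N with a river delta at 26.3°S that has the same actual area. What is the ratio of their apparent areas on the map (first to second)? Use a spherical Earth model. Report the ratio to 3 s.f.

2.58

The equidistant cylindrical projection with φ₀ = 47.4° has h = 1 (meridians true) and k = cos φ₀ / cos φ along parallels.
Areal scale at 69.7°: h·k = 1.000 × 1.951 = 1.951.
Areal scale at 26.3°: h·k = 1.000 × 0.7550 = 0.7550.
Ratio = 1.951/0.7550 ≈ 2.58.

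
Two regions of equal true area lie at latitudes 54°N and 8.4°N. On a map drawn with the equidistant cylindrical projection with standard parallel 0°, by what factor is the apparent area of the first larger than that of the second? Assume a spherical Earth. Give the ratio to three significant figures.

Plate carrée maps x = Rλ, y = Rφ. The meridian scale is h = 1 and the parallel scale is k = 1/cos φ = sec φ.
Areal scale at 54°: h·k = 1.000 × 1.701 = 1.701.
Areal scale at 8.4°: h·k = 1.000 × 1.011 = 1.011.
Ratio = 1.701/1.011 ≈ 1.68.

1.68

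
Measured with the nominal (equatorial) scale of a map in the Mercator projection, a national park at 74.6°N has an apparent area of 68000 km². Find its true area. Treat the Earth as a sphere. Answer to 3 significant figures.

4800 km²

For Mercator, h = k = sec φ (a conformal cylindrical projection has a single point scale, 1/cos φ).
Areal scale = k² = sec²φ = 1/cos²(74.6°) = 1/0.2656² = 14.18.
True area = apparent / (areal scale) = 68000 / 14.18 ≈ 4800 km².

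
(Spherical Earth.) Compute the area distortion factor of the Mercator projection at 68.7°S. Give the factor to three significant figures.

7.58

For Mercator, h = k = sec φ (a conformal cylindrical projection has a single point scale, 1/cos φ).
Areal scale = k² = sec²φ = 1/cos²(68.7°) = 1/0.3633² = 7.579.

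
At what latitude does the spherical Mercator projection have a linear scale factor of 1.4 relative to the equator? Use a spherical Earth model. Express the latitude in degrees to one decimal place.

44.4°

Mercator scale is k = sec φ = 1/cos φ.
1/cos φ = 1.4  ⇒  cos φ = 0.7143  ⇒  φ = arccos(0.7143) ≈ 44.4°.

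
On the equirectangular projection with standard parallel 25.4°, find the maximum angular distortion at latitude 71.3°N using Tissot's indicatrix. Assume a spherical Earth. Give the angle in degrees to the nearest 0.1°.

56.9°

The equidistant cylindrical projection with φ₀ = 25.4° has h = 1 (meridians true) and k = cos φ₀ / cos φ along parallels.
At 71.3°: h = 1.000, k = 2.818; principal scales a = 2.818, b = 1.000.
sin(ω/2) = (a − b)/(a + b) = 1.818/3.818 = 0.4761, so ω = 2 arcsin(0.4761) ≈ 56.9°.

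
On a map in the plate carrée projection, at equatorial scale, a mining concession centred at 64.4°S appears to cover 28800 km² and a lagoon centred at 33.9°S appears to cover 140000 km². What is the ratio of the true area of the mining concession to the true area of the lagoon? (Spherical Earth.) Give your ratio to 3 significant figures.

On the plate carrée, areal scale = h·k = 1 × sec φ, so true area = apparent × cos φ.
True area of mining concession: 28800 × cos(64.4°) = 28800 × 0.4321 = 12440 km².
True area of lagoon: 140000 × cos(33.9°) = 140000 × 0.8300 = 116200 km².
Ratio = 12440 / 116200 ≈ 0.107.

0.107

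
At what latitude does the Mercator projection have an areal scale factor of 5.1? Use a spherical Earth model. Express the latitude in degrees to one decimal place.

Mercator areal scale is sec²φ.
sec²φ = 5.1  ⇒  cos²φ = 0.1961  ⇒  cos φ = 0.4428.
φ = arccos(0.4428) ≈ 63.7°.

63.7°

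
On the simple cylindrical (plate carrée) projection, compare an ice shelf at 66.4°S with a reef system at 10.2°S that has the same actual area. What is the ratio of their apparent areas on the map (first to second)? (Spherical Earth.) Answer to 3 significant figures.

2.46

In the plate carrée (x = Rλ, y = Rφ), meridians are true-scale (h = 1) and parallels are stretched by k = sec φ.
Areal scale at 66.4°: h·k = 1.000 × 2.498 = 2.498.
Areal scale at 10.2°: h·k = 1.000 × 1.016 = 1.016.
Ratio = 2.498/1.016 ≈ 2.46.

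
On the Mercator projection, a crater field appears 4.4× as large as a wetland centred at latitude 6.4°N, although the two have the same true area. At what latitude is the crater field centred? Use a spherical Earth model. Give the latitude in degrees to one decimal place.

Mercator areal scale is sec²φ, so apparent-area ratio = sec²φ₁ / sec²φ₂ = cos²φ₂ / cos²φ₁.
cos²φ₂ / cos²φ₁ = 4.4  ⇒  cos φ₁ = cos 6.4° / √4.4 = 0.9938/2.098 = 0.4738.
φ₁ = arccos(0.4738) ≈ 61.7°.

61.7°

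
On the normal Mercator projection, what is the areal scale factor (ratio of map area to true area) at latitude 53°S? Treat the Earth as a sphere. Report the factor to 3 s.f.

2.76

Mercator is conformal, so the point scale is isotropic: h = k = sec φ = 1/cos φ.
Areal scale = k² = sec²φ = 1/cos²(53°) = 1/0.6018² = 2.761.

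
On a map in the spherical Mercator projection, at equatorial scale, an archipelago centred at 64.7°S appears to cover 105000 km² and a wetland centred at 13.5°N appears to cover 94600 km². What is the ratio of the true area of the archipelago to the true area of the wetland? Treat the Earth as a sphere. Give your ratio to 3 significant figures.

Since Mercator area scale is 1/cos²φ, the true area equals the apparent area multiplied by cos²φ.
True area of archipelago: 105000 × cos²(64.7°) = 105000 × 0.1826 = 19180 km².
True area of wetland: 94600 × cos²(13.5°) = 94600 × 0.9455 = 89440 km².
Ratio = 19180 / 89440 ≈ 0.214.

0.214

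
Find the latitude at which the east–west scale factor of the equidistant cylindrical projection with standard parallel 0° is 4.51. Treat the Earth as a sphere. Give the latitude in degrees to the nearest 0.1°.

Plate carrée: h = 1, k = sec φ along parallels.
sec φ = 4.51  ⇒  cos φ = 0.2217  ⇒  φ ≈ 77.2°.

77.2°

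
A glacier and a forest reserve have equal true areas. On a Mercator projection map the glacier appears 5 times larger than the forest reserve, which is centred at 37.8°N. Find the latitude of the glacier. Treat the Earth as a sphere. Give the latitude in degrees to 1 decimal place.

69.3°

On Mercator, (apparent₁)/(apparent₂) = sec²φ₁ / sec²φ₂ when true areas are equal.
cos²φ₂ / cos²φ₁ = 5  ⇒  cos φ₁ = cos 37.8° / √5 = 0.7902/2.236 = 0.3534.
φ₁ = arccos(0.3534) ≈ 69.3°.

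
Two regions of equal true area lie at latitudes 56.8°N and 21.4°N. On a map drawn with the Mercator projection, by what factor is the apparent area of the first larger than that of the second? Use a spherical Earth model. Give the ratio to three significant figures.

2.89

On Mercator, area is exaggerated by sec²φ = 1/cos²φ.
At 56.8°: sec²(56.8°) = 1/0.5476² = 3.335.
At 21.4°: sec²(21.4°) = 1/0.9311² = 1.154.
Ratio = 3.335/1.154 = cos²(21.4°)/cos²(56.8°) ≈ 2.89.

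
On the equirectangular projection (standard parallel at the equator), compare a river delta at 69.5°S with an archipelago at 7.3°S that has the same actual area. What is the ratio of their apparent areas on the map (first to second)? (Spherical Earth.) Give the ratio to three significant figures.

2.83

For the equirectangular projection with φ₀ = 0 (plate carrée), h = 1 along meridians and k = sec φ along parallels.
Areal scale at 69.5°: h·k = 1.000 × 2.855 = 2.855.
Areal scale at 7.3°: h·k = 1.000 × 1.008 = 1.008.
Ratio = 2.855/1.008 ≈ 2.83.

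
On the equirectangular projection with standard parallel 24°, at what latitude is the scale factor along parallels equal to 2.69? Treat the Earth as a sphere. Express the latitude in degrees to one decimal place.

70.1°

With standard parallel φ₀ = 24°, the equirectangular projection gives x = Rλ cos φ₀, y = Rφ, so h = 1 and k = cos 24° / cos φ.
k = cos φ₀ / cos φ = 2.69  ⇒  cos φ = cos 24° / 2.69 = 0.3396.
φ = arccos(0.3396) ≈ 70.1°.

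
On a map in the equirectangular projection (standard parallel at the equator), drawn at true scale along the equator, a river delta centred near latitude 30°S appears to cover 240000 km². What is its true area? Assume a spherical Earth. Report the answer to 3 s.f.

Plate carrée maps x = Rλ, y = Rφ. The meridian scale is h = 1 and the parallel scale is k = 1/cos φ = sec φ.
Areal scale = h·k = 1 × sec φ; at 30°, h = 1.000, k = 1.155, so h·k = 1.155.
True area = apparent / (areal scale) = 240000 / 1.155 ≈ 208000 km².

208000 km²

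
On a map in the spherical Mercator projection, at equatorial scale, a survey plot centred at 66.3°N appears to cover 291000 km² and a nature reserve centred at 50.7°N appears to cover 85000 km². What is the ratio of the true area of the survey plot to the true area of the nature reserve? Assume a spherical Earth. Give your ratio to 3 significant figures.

1.38

On Mercator the areal scale is sec²φ, so true area = apparent × cos²φ.
True area of survey plot: 291000 × cos²(66.3°) = 291000 × 0.1616 = 47010 km².
True area of nature reserve: 85000 × cos²(50.7°) = 85000 × 0.4012 = 34100 km².
Ratio = 47010 / 34100 ≈ 1.38.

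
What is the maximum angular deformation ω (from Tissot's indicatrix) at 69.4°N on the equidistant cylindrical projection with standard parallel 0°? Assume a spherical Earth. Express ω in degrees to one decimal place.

57.3°

In the plate carrée (x = Rλ, y = Rφ), meridians are true-scale (h = 1) and parallels are stretched by k = sec φ.
At 69.4°: h = 1.000, k = 2.842; principal scales a = 2.842, b = 1.000.
sin(ω/2) = (a − b)/(a + b) = 1.842/3.842 = 0.4795, so ω = 2 arcsin(0.4795) ≈ 57.3°.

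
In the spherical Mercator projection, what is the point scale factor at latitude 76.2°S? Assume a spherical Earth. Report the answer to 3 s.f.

4.19

The Mercator projection is conformal; its linear scale factor is the same in every direction and equals sec φ = 1/cos φ.
k = 1/cos 76.2° = 1/0.2385 = 4.192.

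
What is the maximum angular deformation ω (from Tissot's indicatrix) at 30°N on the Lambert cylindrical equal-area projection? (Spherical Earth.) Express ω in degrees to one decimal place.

The Lambert cylindrical equal-area projection is the cylindrical equal-area projection with its standard parallel at the equator (φ₀ = 0). For cylindrical equal-area with standard parallel φ₀, h = cos φ / cos φ₀ and k = cos φ₀ / cos φ, so h·k = 1.
At 30°: h = 0.8660, k = 1.155; principal scales a = 1.155, b = 0.8660.
sin(ω/2) = (a − b)/(a + b) = 0.2887/2.021 = 0.1429, so ω = 2 arcsin(0.1429) ≈ 16.4°.

16.4°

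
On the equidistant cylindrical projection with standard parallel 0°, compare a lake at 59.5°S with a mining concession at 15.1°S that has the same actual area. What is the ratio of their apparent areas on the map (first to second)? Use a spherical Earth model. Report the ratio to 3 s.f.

For the equirectangular projection with φ₀ = 0 (plate carrée), h = 1 along meridians and k = sec φ along parallels.
Areal scale at 59.5°: h·k = 1.000 × 1.970 = 1.970.
Areal scale at 15.1°: h·k = 1.000 × 1.036 = 1.036.
Ratio = 1.970/1.036 ≈ 1.90.

1.90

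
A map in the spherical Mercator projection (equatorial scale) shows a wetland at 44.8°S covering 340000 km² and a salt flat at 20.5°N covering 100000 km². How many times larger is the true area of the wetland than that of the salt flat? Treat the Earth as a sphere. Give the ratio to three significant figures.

1.95

Since Mercator area scale is 1/cos²φ, the true area equals the apparent area multiplied by cos²φ.
True area of wetland: 340000 × cos²(44.8°) = 340000 × 0.5035 = 171200 km².
True area of salt flat: 100000 × cos²(20.5°) = 100000 × 0.8774 = 87740 km².
Ratio = 171200 / 87740 ≈ 1.95.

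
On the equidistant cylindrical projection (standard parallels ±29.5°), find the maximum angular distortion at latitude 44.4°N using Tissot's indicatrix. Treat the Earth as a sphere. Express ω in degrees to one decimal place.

With standard parallel φ₀ = 29.5°, the equirectangular projection gives x = Rλ cos φ₀, y = Rφ, so h = 1 and k = cos 29.5° / cos φ.
At 44.4°: h = 1.000, k = 1.218; principal scales a = 1.218, b = 1.000.
sin(ω/2) = (a − b)/(a + b) = 0.2182/2.218 = 0.09836, so ω = 2 arcsin(0.09836) ≈ 11.3°.

11.3°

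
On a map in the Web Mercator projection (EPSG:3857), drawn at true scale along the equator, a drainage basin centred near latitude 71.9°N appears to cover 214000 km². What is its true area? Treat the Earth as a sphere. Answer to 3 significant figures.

The Mercator projection is conformal; its linear scale factor is the same in every direction and equals sec φ = 1/cos φ.
Areal scale = k² = sec²φ = 1/cos²(71.9°) = 1/0.3107² = 10.36.
True area = apparent / (areal scale) = 214000 / 10.36 ≈ 20700 km².

20700 km²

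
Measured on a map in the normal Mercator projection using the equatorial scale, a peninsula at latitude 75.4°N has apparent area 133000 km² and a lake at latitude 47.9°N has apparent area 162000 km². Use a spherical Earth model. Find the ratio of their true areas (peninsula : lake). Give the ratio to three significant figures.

Mercator's areal exaggeration is sec²φ; hence true area = (apparent area) · cos²φ.
True area of peninsula: 133000 × cos²(75.4°) = 133000 × 0.06354 = 8451 km².
True area of lake: 162000 × cos²(47.9°) = 162000 × 0.4495 = 72810 km².
Ratio = 8451 / 72810 ≈ 0.116.

0.116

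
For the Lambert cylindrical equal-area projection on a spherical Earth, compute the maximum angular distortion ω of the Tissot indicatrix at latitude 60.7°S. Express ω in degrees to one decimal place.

75.7°

The Lambert cylindrical equal-area projection is the cylindrical equal-area projection with its standard parallel at the equator (φ₀ = 0). A cylindrical equal-area projection with standard parallel φ₀ has meridian scale h = cos φ / cos φ₀ and parallel scale k = cos φ₀ / cos φ (so areas are preserved, h·k = 1).
At 60.7°: h = 0.4894, k = 2.043; principal scales a = 2.043, b = 0.4894.
sin(ω/2) = (a − b)/(a + b) = 1.554/2.533 = 0.6136, so ω = 2 arcsin(0.6136) ≈ 75.7°.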